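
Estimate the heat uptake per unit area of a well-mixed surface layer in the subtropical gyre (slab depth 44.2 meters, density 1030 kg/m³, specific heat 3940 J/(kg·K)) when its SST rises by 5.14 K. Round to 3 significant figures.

Areal heat capacity C = ρ c_p D = 1030 × 3940 × 44.2 = 1.79×10^8 J m⁻² K⁻¹.
ΔQ = C ΔT = 1.79×10^8 × 5.14 = 9.22×10^8 J/m².

9.22×10^8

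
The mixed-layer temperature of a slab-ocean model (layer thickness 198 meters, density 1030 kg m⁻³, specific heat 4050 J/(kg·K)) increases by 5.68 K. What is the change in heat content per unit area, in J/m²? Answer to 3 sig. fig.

Areal heat capacity C = ρ c_p D = 1030 × 4050 × 198 = 8.26×10^8 J/(m²·K).
ΔQ = C ΔT = 8.26×10^8 × 5.68 = 4.69×10^9 J/m².

4.69×10^9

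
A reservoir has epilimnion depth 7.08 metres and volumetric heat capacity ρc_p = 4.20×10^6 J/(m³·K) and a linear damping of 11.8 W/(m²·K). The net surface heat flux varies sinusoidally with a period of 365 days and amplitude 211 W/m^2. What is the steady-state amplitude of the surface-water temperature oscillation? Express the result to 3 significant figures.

Areal heat capacity C = ρc_p × D = 4.20×10^6 × 7.08 = 2.97×10^7 J/(m^2 K).
Angular frequency ω = 2π / T = 2π / 3.15×10^7 s = 1.99×10^-7 s⁻¹.
√((Cω)² + λ²) = √((5.92)² + 11.8²) = 13.2 W/(m²·K).
Amplitude A = F₀ / √((Cω)²+λ²) = 211 / 13.2 = 16.0 K.

16.0 K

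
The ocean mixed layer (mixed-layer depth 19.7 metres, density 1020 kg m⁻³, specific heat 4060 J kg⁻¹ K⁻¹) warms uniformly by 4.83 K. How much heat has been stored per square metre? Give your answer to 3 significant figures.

3.94×10^8

Areal heat capacity C = ρ c_p D = 1020 × 4060 × 19.7 = 8.16×10^7 J/(m^2 K).
ΔQ = C ΔT = 8.16×10^7 × 4.83 = 3.94×10^8 J/m².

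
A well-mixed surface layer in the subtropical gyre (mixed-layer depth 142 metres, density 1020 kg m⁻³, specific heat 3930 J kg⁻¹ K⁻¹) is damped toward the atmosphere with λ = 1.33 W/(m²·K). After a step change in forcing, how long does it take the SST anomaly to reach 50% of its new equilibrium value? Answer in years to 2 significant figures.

Areal heat capacity C = ρ c_p D = 1020 × 3930 × 142 = 5.69×10^8 J/(m²·K).
τ = C / λ = 5.69×10^8 / 1.33 = 4.28×10^8 s.
Fraction reached: 1 − e^(−t/τ) = 0.50 ⇒ t = −τ ln(1 − 0.50) = τ × 0.693.
t = 2.97×10^8 s = 9.40 years.

9.4 years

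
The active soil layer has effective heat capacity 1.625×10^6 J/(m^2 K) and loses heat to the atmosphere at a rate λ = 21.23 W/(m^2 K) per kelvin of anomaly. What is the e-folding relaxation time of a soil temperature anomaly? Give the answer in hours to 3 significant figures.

21.3 hours

Areal heat capacity C = 1.625×10^6 J/(m^2 K) (given).
Relaxation time τ = C / λ = 1.62×10^6 / 21.23 = 76500 s.
In hours: 76500 s / (3600 s/hour) = 21.3 hours.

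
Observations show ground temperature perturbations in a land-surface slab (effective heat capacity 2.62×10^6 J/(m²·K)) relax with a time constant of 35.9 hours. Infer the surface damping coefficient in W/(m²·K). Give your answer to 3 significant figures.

20.3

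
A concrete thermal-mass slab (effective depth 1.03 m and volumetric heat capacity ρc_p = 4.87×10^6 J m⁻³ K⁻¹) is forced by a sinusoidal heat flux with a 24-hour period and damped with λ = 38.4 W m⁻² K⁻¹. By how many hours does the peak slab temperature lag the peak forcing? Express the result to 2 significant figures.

5.6 hours

Areal heat capacity C = ρc_p × D = 4.87×10^6 × 1.03 = 5.02×10^6 J m⁻² K⁻¹.
ω = 2π / 86400 s = 7.27×10^-5 s⁻¹.
Phase lag φ = arctan(Cω/λ) = arctan(365/38.4) = 1.47 rad.
Time lag = φ / ω = 1.47 / 7.27×10^-5 = 20200 s = 5.60 hours.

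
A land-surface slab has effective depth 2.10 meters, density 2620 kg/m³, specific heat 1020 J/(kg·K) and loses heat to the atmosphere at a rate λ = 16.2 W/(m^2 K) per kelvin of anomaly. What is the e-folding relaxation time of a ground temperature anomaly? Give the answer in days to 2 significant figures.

4.0 days

Areal heat capacity C = ρ c_p D = 2620 × 1020 × 2.10 = 5.61×10^6 J m⁻² K⁻¹.
Relaxation time τ = C / λ = 5.61×10^6 / 16.2 = 3.46×10^5 s.
In days: 3.46×10^5 s / (86400 s/day) = 4.01 days.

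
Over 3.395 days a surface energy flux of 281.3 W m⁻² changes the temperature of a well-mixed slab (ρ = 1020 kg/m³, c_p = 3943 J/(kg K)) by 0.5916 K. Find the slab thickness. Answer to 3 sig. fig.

34.7 m

Heat input Q = F Δt = 281.3 × 2.93×10^5 s = 8.25×10^7 J/m².
Required areal heat capacity C = Q / ΔT = 1.39×10^8 J/(m²·K).
Depth D = C / (ρ c_p) = 1.39×10^8 / (1020 × 3943) = 34.7 m.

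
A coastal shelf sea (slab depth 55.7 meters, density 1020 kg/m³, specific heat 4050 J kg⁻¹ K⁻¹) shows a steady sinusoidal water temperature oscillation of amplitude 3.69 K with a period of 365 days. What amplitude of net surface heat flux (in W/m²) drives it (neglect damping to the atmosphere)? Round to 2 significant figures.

Areal heat capacity C = ρ c_p D = 1020 × 4050 × 55.7 = 2.30×10^8 J m⁻² K⁻¹.
ω = 2π / 3.15×10^7 s = 1.99×10^-7 s⁻¹.
Cω = 2.30×10^8 × 1.99×10^-7 = 45.8 W/(m²·K).
F₀ = A × Cω = 3.69 × 45.8 = 169 W/m².

170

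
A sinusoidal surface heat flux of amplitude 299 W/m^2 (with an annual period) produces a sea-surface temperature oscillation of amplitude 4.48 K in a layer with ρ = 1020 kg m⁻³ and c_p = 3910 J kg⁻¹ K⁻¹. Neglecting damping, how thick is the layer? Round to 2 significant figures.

84 m

ω = 2π / 3.15×10^7 s = 1.99×10^-7 s⁻¹.
Required C = F₀ / (A ω) = 299 / (4.48 × 1.99×10^-7) = 3.35×10^8 J/(m²·K).
D = C / (ρ c_p) = 3.35×10^8 / (1020 × 3910) = 84.0 m.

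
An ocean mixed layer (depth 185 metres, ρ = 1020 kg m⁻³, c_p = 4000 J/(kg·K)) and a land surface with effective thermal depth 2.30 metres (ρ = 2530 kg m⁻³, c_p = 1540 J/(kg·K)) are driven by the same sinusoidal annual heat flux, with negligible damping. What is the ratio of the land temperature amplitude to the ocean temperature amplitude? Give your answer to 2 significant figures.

C_ocean = 1020 × 4000 × 185 = 7.55×10^8 J/(m²·K).
C_land = 2530 × 1540 × 2.30 = 8.96×10^6 J/(m²·K).
Undamped amplitude ∝ 1/C, so A_land/A_ocean = C_ocean/C_land = 84.2.

84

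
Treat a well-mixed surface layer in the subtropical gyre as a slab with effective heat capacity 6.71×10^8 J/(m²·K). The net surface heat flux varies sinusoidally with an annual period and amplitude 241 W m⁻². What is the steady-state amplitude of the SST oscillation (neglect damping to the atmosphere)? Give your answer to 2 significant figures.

1.8 K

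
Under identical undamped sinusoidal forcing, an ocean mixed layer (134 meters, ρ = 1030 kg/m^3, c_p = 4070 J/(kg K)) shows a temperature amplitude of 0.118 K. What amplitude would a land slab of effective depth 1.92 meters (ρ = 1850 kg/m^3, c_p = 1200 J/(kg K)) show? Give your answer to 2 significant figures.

16 K

C_ocean = 5.62×10^8 J/(m²·K); C_land = 4.26×10^6 J/(m²·K).
A ∝ 1/C ⇒ A_land = A_ocean × C_ocean/C_land = 0.118 × 132 = 15.6 K.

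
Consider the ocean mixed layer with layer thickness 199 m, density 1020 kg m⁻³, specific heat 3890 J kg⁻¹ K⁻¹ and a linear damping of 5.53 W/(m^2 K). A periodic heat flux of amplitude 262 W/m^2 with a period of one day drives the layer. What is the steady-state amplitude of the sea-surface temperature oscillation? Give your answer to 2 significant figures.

Areal heat capacity C = ρ c_p D = 1020 × 3890 × 199 = 7.90×10^8 J/(m²·K).
Angular frequency ω = 2π / T = 2π / 86400 s = 7.27×10^-5 s⁻¹.
√((Cω)² + λ²) = √((57400)² + 5.53²) = 57400 W/(m²·K).
Amplitude A = F₀ / √((Cω)²+λ²) = 262 / 57400 = 0.00456 K.

0.0046 K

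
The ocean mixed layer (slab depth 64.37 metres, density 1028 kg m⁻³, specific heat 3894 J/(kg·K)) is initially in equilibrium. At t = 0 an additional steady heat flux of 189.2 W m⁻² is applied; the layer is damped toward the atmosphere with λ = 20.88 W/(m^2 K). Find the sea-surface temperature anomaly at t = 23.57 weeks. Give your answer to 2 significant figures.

Areal heat capacity C = ρ c_p D = 1028 × 3894 × 64.37 = 2.58×10^8 J/(m^2 K).
τ = C / λ = 2.58×10^8 / 20.88 = 1.23×10^7 s.
Equilibrium anomaly ΔT_eq = F / λ = 189.2 / 20.88 = 9.06 K.
t = 23.57 weeks = 1.43×10^7 s, so t/τ = 1.16.
ΔT(t) = ΔT_eq (1 − e^(−t/τ)) = 9.06 × (1 − e^−1.16) = 6.21 K.

6.2 K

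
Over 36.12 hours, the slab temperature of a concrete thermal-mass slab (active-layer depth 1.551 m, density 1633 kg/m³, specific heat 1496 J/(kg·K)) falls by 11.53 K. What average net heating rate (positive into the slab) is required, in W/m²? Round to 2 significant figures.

-340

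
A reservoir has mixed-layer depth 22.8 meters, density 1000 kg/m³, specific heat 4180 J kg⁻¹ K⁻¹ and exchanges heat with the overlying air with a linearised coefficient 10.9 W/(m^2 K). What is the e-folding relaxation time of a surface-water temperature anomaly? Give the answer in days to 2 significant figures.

Areal heat capacity C = ρ c_p D = 1000 × 4180 × 22.8 = 9.53×10^7 J/(m²·K).
Relaxation time τ = C / λ = 9.53×10^7 / 10.9 = 8.74×10^6 s.
In days: 8.74×10^6 s / (86400 s/day) = 101 days.

100 days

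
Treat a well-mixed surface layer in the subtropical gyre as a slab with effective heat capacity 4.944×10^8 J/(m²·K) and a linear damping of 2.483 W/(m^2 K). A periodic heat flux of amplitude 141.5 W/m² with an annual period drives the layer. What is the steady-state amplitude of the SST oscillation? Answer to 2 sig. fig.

Areal heat capacity C = 4.944×10^8 J/(m²·K) (given).
Angular frequency ω = 2π / T = 2π / 3.15×10^7 s = 1.99×10^-7 s⁻¹.
√((Cω)² + λ²) = √((98.5)² + 2.483²) = 98.5 W/(m²·K).
Amplitude A = F₀ / √((Cω)²+λ²) = 141.5 / 98.5 = 1.44 K.

1.4 K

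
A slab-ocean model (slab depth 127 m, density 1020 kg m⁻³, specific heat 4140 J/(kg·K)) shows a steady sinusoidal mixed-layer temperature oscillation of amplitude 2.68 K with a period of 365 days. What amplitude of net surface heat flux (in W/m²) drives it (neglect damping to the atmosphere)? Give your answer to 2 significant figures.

290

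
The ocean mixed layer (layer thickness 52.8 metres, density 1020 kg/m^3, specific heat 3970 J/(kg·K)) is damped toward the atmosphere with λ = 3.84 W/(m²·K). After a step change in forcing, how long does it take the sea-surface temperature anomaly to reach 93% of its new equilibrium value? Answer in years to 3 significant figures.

4.69 years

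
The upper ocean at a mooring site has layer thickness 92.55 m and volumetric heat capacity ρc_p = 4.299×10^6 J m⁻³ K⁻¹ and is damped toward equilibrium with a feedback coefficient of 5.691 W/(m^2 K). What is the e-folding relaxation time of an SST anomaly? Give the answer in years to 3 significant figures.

Areal heat capacity C = ρc_p × D = 4.299×10^6 × 92.55 = 3.98×10^8 J m⁻² K⁻¹.
Relaxation time τ = C / λ = 3.98×10^8 / 5.691 = 6.99×10^7 s.
In years: 6.99×10^7 s / (3.156×10^7 s/year) = 2.22 years.

2.22 years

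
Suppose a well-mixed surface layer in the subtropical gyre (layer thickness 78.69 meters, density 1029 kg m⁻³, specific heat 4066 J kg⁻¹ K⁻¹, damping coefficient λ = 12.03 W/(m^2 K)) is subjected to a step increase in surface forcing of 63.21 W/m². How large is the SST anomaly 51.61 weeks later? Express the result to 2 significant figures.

3.6 K

Areal heat capacity C = ρ c_p D = 1029 × 4066 × 78.69 = 3.29×10^8 J m⁻² K⁻¹.
τ = C / λ = 3.29×10^8 / 12.03 = 2.74×10^7 s.
Equilibrium anomaly ΔT_eq = F / λ = 63.21 / 12.03 = 5.25 K.
t = 51.61 weeks = 3.12×10^7 s, so t/τ = 1.14.
ΔT(t) = ΔT_eq (1 − e^(−t/τ)) = 5.25 × (1 − e^−1.14) = 3.57 K.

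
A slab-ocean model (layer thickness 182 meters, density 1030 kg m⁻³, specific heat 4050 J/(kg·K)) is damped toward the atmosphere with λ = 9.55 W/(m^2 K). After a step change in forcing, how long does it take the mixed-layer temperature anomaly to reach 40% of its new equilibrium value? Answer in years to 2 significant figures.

1.3 years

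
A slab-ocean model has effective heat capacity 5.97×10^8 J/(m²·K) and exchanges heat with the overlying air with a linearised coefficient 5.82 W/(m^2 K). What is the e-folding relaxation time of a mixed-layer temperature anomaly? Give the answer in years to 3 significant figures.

Areal heat capacity C = 5.97×10^8 J/(m²·K) (given).
Relaxation time τ = C / λ = 5.97×10^8 / 5.82 = 1.03×10^8 s.
In years: 1.03×10^8 s / (3.156×10^7 s/year) = 3.25 years.

3.25 years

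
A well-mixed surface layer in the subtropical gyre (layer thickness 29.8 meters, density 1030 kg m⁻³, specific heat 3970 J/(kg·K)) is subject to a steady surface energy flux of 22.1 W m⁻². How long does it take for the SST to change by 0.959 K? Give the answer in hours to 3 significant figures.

Areal heat capacity C = ρ c_p D = 1030 × 3970 × 29.8 = 1.22×10^8 J/(m^2 K).
Time required: Δt = C ΔT / F = 1.22×10^8 × 0.959 / 22.1 = 5.29×10^6 s.
In hours: 5.29×10^6 s / (3600 s/hour) = 1470 hours.

1470 hours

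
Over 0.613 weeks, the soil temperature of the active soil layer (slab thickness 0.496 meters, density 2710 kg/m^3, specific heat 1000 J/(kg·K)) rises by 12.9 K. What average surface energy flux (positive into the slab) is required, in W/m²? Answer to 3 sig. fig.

46.8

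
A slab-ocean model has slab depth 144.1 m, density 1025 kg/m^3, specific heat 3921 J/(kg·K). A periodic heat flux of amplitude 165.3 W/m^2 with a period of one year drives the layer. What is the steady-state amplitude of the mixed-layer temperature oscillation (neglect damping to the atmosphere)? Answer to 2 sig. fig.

Areal heat capacity C = ρ c_p D = 1025 × 3921 × 144.1 = 5.79×10^8 J m⁻² K⁻¹.
Angular frequency ω = 2π / T = 2π / 3.15×10^7 s = 1.99×10^-7 s⁻¹.
Cω = 5.79×10^8 × 1.99×10^-7 = 115 W/(m²·K).
Amplitude A = F₀ / (Cω) = 165.3 / 115 = 1.43 K.

1.4 K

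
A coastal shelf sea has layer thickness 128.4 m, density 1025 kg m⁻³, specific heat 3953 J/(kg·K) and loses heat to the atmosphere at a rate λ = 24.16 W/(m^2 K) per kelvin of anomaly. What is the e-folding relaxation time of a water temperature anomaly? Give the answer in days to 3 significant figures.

249 days

Areal heat capacity C = ρ c_p D = 1025 × 3953 × 128.4 = 5.20×10^8 J m⁻² K⁻¹.
Relaxation time τ = C / λ = 5.20×10^8 / 24.16 = 2.15×10^7 s.
In days: 2.15×10^7 s / (86400 s/day) = 249 days.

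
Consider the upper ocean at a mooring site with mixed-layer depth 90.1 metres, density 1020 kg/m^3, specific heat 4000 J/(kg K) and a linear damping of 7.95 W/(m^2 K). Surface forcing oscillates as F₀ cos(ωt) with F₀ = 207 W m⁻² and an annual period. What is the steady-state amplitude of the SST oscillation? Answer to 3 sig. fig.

2.81 K

Areal heat capacity C = ρ c_p D = 1020 × 4000 × 90.1 = 3.68×10^8 J/(m²·K).
Angular frequency ω = 2π / T = 2π / 3.15×10^7 s = 1.99×10^-7 s⁻¹.
√((Cω)² + λ²) = √((73.2)² + 7.95²) = 73.7 W/(m²·K).
Amplitude A = F₀ / √((Cω)²+λ²) = 207 / 73.7 = 2.81 K.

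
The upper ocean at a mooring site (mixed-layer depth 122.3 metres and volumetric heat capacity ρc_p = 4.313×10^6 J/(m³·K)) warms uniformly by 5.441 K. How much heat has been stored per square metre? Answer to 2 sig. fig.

Areal heat capacity C = ρc_p × D = 4.313×10^6 × 122.3 = 5.27×10^8 J m⁻² K⁻¹.
ΔQ = C ΔT = 5.27×10^8 × 5.441 = 2.87×10^9 J/m².

2.9×10^9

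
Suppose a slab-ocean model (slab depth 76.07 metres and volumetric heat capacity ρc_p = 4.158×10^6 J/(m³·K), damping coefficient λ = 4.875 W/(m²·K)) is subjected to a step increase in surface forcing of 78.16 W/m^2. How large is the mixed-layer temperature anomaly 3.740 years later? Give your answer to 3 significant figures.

13.4 K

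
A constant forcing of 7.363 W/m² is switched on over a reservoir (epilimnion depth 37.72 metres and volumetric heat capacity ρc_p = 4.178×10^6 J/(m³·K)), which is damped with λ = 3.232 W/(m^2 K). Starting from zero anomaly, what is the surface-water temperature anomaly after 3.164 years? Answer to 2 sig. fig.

2.0 K

Areal heat capacity C = ρc_p × D = 4.178×10^6 × 37.72 = 1.58×10^8 J/(m²·K).
τ = C / λ = 1.58×10^8 / 3.232 = 4.88×10^7 s.
Equilibrium anomaly ΔT_eq = F / λ = 7.363 / 3.232 = 2.28 K.
t = 3.164 years = 9.98×10^7 s, so t/τ = 2.05.
ΔT(t) = ΔT_eq (1 − e^(−t/τ)) = 2.28 × (1 − e^−2.05) = 1.98 K.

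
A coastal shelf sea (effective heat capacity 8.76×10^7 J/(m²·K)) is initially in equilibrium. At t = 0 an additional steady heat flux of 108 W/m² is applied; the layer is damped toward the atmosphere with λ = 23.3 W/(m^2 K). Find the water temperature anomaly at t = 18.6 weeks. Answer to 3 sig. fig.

Areal heat capacity C = 8.76×10^7 J/(m²·K) (given).
τ = C / λ = 8.76×10^7 / 23.3 = 3.76×10^6 s.
Equilibrium anomaly ΔT_eq = F / λ = 108 / 23.3 = 4.64 K.
t = 18.6 weeks = 1.12×10^7 s, so t/τ = 2.99.
ΔT(t) = ΔT_eq (1 − e^(−t/τ)) = 4.64 × (1 − e^−2.99) = 4.40 K.

4.40 K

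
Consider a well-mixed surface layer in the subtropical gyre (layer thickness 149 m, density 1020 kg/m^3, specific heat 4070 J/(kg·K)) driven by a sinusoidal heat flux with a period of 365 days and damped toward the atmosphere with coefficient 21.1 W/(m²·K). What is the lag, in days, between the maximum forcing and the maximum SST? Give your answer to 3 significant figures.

81.4 days

Areal heat capacity C = ρ c_p D = 1020 × 4070 × 149 = 6.19×10^8 J/(m²·K).
ω = 2π / 3.15×10^7 s = 1.99×10^-7 s⁻¹.
Phase lag φ = arctan(Cω/λ) = arctan(123/21.1) = 1.40 rad.
Time lag = φ / ω = 1.40 / 1.99×10^-7 = 7.03×10^6 s = 81.4 days.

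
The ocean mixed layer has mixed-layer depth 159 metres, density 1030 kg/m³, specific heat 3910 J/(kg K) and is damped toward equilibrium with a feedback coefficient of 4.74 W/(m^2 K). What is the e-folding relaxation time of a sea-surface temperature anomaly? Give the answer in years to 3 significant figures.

4.28 years

Areal heat capacity C = ρ c_p D = 1030 × 3910 × 159 = 6.40×10^8 J m⁻² K⁻¹.
Relaxation time τ = C / λ = 6.40×10^8 / 4.74 = 1.35×10^8 s.
In years: 1.35×10^8 s / (3.156×10^7 s/year) = 4.28 years.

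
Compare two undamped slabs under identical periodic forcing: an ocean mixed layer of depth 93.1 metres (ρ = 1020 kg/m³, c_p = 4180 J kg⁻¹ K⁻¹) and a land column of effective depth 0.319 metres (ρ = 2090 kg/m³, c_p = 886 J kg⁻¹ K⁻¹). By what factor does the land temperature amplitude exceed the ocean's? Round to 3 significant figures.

C_ocean = 1020 × 4180 × 93.1 = 3.97×10^8 J/(m²·K).
C_land = 2090 × 886 × 0.319 = 5.91×10^5 J/(m²·K).
Undamped amplitude ∝ 1/C, so A_land/A_ocean = C_ocean/C_land = 672.

672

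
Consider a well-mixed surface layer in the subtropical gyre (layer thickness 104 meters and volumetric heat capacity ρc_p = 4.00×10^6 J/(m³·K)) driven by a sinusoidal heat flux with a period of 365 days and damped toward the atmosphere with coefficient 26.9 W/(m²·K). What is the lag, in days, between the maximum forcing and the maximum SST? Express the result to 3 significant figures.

73.0 days

Areal heat capacity C = ρc_p × D = 4.00×10^6 × 104 = 4.16×10^8 J m⁻² K⁻¹.
ω = 2π / 3.15×10^7 s = 1.99×10^-7 s⁻¹.
Phase lag φ = arctan(Cω/λ) = arctan(82.9/26.9) = 1.26 rad.
Time lag = φ / ω = 1.26 / 1.99×10^-7 = 6.31×10^6 s = 73.0 days.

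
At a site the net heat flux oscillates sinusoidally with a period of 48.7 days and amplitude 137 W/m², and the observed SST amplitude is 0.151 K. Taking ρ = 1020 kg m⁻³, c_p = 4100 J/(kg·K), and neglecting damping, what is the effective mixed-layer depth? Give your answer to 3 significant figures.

145 m

ω = 2π / 4.21×10^6 s = 1.49×10^-6 s⁻¹.
Required C = F₀ / (A ω) = 137 / (0.151 × 1.49×10^-6) = 6.08×10^8 J/(m²·K).
D = C / (ρ c_p) = 6.08×10^8 / (1020 × 4100) = 145 m.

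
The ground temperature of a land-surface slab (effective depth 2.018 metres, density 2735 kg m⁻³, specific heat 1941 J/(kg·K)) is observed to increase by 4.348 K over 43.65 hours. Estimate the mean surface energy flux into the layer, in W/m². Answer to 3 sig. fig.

296

Areal heat capacity C = ρ c_p D = 2735 × 1941 × 2.018 = 1.07×10^7 J m⁻² K⁻¹.
Required heat per unit area: Q = C ΔT = 1.07×10^7 × 4.348 = 4.66×10^7 J/m².
Flux F = Q / Δt = 4.66×10^7 / 1.57×10^5 s = 296 W/m².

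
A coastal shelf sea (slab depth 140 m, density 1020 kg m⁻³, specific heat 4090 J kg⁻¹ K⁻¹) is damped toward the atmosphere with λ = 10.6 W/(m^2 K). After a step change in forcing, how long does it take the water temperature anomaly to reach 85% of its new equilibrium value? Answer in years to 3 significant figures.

Areal heat capacity C = ρ c_p D = 1020 × 4090 × 140 = 5.84×10^8 J/(m^2 K).
τ = C / λ = 5.84×10^8 / 10.6 = 5.51×10^7 s.
Fraction reached: 1 − e^(−t/τ) = 0.85 ⇒ t = −τ ln(1 − 0.85) = τ × 1.90.
t = 1.05×10^8 s = 3.31 years.

3.31 years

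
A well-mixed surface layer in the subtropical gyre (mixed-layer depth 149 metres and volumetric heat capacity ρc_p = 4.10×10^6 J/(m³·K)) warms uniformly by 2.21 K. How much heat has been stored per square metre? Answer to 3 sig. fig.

Areal heat capacity C = ρc_p × D = 4.10×10^6 × 149 = 6.11×10^8 J m⁻² K⁻¹.
ΔQ = C ΔT = 6.11×10^8 × 2.21 = 1.35×10^9 J/m².

1.35×10^9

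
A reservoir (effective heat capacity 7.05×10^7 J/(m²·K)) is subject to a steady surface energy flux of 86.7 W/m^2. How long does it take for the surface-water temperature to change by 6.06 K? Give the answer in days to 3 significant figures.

Areal heat capacity C = 7.05×10^7 J/(m²·K) (given).
Time required: Δt = C ΔT / F = 7.05×10^7 × 6.06 / 86.7 = 4.93×10^6 s.
In days: 4.93×10^6 s / (86400 s/day) = 57.0 days.

57.0 days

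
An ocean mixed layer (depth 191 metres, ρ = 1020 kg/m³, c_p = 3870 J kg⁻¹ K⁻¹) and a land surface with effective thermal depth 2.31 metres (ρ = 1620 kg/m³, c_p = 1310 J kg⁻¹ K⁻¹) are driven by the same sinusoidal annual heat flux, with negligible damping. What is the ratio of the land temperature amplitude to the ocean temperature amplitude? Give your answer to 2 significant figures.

C_ocean = 1020 × 3870 × 191 = 7.54×10^8 J/(m²·K).
C_land = 1620 × 1310 × 2.31 = 4.90×10^6 J/(m²·K).
Undamped amplitude ∝ 1/C, so A_land/A_ocean = C_ocean/C_land = 154.

150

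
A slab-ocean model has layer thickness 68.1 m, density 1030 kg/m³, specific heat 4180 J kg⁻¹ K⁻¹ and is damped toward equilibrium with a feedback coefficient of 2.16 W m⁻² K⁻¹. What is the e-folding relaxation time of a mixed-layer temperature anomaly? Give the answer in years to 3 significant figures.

4.30 years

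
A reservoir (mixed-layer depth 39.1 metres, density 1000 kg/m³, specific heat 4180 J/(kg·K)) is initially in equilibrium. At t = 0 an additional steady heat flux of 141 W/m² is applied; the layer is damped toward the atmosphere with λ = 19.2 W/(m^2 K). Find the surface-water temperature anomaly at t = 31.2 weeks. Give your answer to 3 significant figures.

6.54 K

Areal heat capacity C = ρ c_p D = 1000 × 4180 × 39.1 = 1.63×10^8 J/(m^2 K).
τ = C / λ = 1.63×10^8 / 19.2 = 8.51×10^6 s.
Equilibrium anomaly ΔT_eq = F / λ = 141 / 19.2 = 7.34 K.
t = 31.2 weeks = 1.89×10^7 s, so t/τ = 2.22.
ΔT(t) = ΔT_eq (1 − e^(−t/τ)) = 7.34 × (1 − e^−2.22) = 6.54 K.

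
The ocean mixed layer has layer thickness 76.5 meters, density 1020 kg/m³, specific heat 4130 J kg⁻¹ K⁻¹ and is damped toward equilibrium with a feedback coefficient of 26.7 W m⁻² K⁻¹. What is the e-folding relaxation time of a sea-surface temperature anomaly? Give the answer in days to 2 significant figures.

Areal heat capacity C = ρ c_p D = 1020 × 4130 × 76.5 = 3.22×10^8 J/(m²·K).
Relaxation time τ = C / λ = 3.22×10^8 / 26.7 = 1.21×10^7 s.
In days: 1.21×10^7 s / (86400 s/day) = 140 days.

140 days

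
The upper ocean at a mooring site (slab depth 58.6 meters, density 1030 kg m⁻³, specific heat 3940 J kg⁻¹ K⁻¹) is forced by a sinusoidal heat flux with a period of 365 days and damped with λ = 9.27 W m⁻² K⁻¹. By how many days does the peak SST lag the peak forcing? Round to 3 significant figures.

Areal heat capacity C = ρ c_p D = 1030 × 3940 × 58.6 = 2.38×10^8 J/(m^2 K).
ω = 2π / 3.15×10^7 s = 1.99×10^-7 s⁻¹.
Phase lag φ = arctan(Cω/λ) = arctan(47.4/9.27) = 1.38 rad.
Time lag = φ / ω = 1.38 / 1.99×10^-7 = 6.91×10^6 s = 80.0 days.

80.0 days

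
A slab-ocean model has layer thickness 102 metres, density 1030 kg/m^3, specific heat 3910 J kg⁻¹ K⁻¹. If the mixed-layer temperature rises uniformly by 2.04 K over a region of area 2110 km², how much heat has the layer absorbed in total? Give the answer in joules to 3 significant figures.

Areal heat capacity C = ρ c_p D = 1030 × 3910 × 102 = 4.11×10^8 J/(m²·K).
Heat per unit area: q = C ΔT = 4.11×10^8 × 2.04 = 8.38×10^8 J/m².
Total heat: Q = q × A = 8.38×10^8 × (2110 × 10⁶ m²) = 1.77×10^18 J.

1.77×10^18 J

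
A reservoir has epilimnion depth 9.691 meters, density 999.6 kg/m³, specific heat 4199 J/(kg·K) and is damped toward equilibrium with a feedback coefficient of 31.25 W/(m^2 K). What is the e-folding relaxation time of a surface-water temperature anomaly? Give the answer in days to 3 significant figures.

Areal heat capacity C = ρ c_p D = 999.6 × 4199 × 9.691 = 4.07×10^7 J/(m^2 K).
Relaxation time τ = C / λ = 4.07×10^7 / 31.25 = 1.30×10^6 s.
In days: 1.30×10^6 s / (86400 s/day) = 15.1 days.

15.1 days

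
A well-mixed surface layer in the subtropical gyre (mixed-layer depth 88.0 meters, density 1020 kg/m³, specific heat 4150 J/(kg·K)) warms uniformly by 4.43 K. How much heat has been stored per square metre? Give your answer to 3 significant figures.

Areal heat capacity C = ρ c_p D = 1020 × 4150 × 88.0 = 3.73×10^8 J m⁻² K⁻¹.
ΔQ = C ΔT = 3.73×10^8 × 4.43 = 1.65×10^9 J/m².

1.65×10^9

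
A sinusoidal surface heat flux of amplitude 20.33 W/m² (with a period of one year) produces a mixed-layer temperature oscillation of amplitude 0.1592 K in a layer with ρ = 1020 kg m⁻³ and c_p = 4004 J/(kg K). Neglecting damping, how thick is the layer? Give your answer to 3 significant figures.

ω = 2π / 3.15×10^7 s = 1.99×10^-7 s⁻¹.
Required C = F₀ / (A ω) = 20.33 / (0.1592 × 1.99×10^-7) = 6.41×10^8 J/(m²·K).
D = C / (ρ c_p) = 6.41×10^8 / (1020 × 4004) = 157 m.

157 m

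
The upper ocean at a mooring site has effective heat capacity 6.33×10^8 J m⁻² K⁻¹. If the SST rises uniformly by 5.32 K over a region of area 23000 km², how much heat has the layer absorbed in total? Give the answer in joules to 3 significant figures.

Areal heat capacity C = 6.33×10^8 J m⁻² K⁻¹ (given).
Heat per unit area: q = C ΔT = 6.33×10^8 × 5.32 = 3.37×10^9 J/m².
Total heat: Q = q × A = 3.37×10^9 × (23000 × 10⁶ m²) = 7.75×10^19 J.

7.75×10^19 J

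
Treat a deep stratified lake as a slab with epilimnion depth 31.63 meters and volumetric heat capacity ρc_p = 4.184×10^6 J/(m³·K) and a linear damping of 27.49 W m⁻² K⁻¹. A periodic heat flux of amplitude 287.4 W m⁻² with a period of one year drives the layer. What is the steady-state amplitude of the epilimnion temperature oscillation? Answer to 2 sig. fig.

Areal heat capacity C = ρc_p × D = 4.184×10^6 × 31.63 = 1.32×10^8 J/(m²·K).
Angular frequency ω = 2π / T = 2π / 3.15×10^7 s = 1.99×10^-7 s⁻¹.
√((Cω)² + λ²) = √((26.4)² + 27.49²) = 38.1 W/(m²·K).
Amplitude A = F₀ / √((Cω)²+λ²) = 287.4 / 38.1 = 7.55 K.

7.5 K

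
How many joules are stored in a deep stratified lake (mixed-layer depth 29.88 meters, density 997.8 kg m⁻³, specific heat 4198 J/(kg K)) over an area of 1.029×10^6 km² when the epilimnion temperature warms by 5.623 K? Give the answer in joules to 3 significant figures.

Areal heat capacity C = ρ c_p D = 997.8 × 4198 × 29.88 = 1.25×10^8 J/(m^2 K).
Heat per unit area: q = C ΔT = 1.25×10^8 × 5.623 = 7.04×10^8 J/m².
Total heat: Q = q × A = 7.04×10^8 × (1.029×10^6 × 10⁶ m²) = 7.24×10^20 J.

7.24×10^20 J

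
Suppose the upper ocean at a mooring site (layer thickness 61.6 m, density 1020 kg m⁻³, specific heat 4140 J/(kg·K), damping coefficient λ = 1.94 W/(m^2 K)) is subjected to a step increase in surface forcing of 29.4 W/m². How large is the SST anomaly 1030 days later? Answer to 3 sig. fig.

7.35 K

Areal heat capacity C = ρ c_p D = 1020 × 4140 × 61.6 = 2.60×10^8 J/(m^2 K).
τ = C / λ = 2.60×10^8 / 1.94 = 1.34×10^8 s.
Equilibrium anomaly ΔT_eq = F / λ = 29.4 / 1.94 = 15.2 K.
t = 1030 days = 8.90×10^7 s, so t/τ = 0.664.
ΔT(t) = ΔT_eq (1 − e^(−t/τ)) = 15.2 × (1 − e^−0.664) = 7.35 K.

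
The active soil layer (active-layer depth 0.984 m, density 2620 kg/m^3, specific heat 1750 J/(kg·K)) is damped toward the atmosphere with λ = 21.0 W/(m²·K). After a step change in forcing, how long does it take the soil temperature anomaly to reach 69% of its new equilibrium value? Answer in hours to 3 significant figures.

Areal heat capacity C = ρ c_p D = 2620 × 1750 × 0.984 = 4.51×10^6 J/(m^2 K).
τ = C / λ = 4.51×10^6 / 21.0 = 2.15×10^5 s.
Fraction reached: 1 − e^(−t/τ) = 0.69 ⇒ t = −τ ln(1 − 0.69) = τ × 1.17.
t = 2.52×10^5 s = 69.9 hours.

69.9 hours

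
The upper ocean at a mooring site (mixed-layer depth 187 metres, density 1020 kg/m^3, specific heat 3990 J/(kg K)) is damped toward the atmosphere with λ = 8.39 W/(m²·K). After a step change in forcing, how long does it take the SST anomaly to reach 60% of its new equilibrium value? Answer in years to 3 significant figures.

Areal heat capacity C = ρ c_p D = 1020 × 3990 × 187 = 7.61×10^8 J m⁻² K⁻¹.
τ = C / λ = 7.61×10^8 / 8.39 = 9.07×10^7 s.
Fraction reached: 1 − e^(−t/τ) = 0.60 ⇒ t = −τ ln(1 − 0.60) = τ × 0.916.
t = 8.31×10^7 s = 2.63 years.

2.63 years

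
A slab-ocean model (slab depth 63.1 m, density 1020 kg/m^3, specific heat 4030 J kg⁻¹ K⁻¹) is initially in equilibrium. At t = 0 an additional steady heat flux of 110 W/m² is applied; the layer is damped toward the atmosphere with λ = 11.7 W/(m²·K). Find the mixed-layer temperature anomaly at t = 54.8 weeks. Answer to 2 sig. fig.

7.3 K

Areal heat capacity C = ρ c_p D = 1020 × 4030 × 63.1 = 2.59×10^8 J/(m^2 K).
τ = C / λ = 2.59×10^8 / 11.7 = 2.22×10^7 s.
Equilibrium anomaly ΔT_eq = F / λ = 110 / 11.7 = 9.40 K.
t = 54.8 weeks = 3.31×10^7 s, so t/τ = 1.50.
ΔT(t) = ΔT_eq (1 − e^(−t/τ)) = 9.40 × (1 − e^−1.50) = 7.29 K.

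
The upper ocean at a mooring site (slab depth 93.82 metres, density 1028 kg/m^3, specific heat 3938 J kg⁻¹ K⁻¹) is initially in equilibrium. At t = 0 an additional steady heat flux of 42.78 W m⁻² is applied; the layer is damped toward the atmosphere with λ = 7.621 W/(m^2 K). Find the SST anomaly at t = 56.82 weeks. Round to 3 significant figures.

2.80 K

Areal heat capacity C = ρ c_p D = 1028 × 3938 × 93.82 = 3.80×10^8 J/(m²·K).
τ = C / λ = 3.80×10^8 / 7.621 = 4.98×10^7 s.
Equilibrium anomaly ΔT_eq = F / λ = 42.78 / 7.621 = 5.61 K.
t = 56.82 weeks = 3.44×10^7 s, so t/τ = 0.690.
ΔT(t) = ΔT_eq (1 − e^(−t/τ)) = 5.61 × (1 − e^−0.690) = 2.80 K.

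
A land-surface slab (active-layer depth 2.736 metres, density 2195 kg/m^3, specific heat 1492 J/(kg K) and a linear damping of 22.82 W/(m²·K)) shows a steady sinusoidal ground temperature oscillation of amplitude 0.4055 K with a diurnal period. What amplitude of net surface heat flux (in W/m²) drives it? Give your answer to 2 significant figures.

Areal heat capacity C = ρ c_p D = 2195 × 1492 × 2.736 = 8.96×10^6 J/(m^2 K).
ω = 2π / 86400 s = 7.27×10^-5 s⁻¹.
√((Cω)² + λ²) = √((652)² + 22.82²) = 652 W/(m²·K).
F₀ = A × √((Cω)²+λ²) = 0.4055 × 652 = 264 W/m².

260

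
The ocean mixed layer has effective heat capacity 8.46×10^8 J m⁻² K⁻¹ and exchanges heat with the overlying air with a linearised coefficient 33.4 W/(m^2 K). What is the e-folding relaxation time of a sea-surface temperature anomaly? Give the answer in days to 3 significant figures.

Areal heat capacity C = 8.46×10^8 J m⁻² K⁻¹ (given).
Relaxation time τ = C / λ = 8.46×10^8 / 33.4 = 2.53×10^7 s.
In days: 2.53×10^7 s / (86400 s/day) = 293 days.

293 days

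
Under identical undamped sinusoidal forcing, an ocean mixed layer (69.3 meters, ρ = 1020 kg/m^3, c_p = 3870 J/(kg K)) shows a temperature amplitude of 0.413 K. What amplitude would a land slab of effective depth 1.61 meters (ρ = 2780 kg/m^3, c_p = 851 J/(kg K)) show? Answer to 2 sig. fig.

30 K

C_ocean = 2.74×10^8 J/(m²·K); C_land = 3.81×10^6 J/(m²·K).
A ∝ 1/C ⇒ A_land = A_ocean × C_ocean/C_land = 0.413 × 71.8 = 29.7 K.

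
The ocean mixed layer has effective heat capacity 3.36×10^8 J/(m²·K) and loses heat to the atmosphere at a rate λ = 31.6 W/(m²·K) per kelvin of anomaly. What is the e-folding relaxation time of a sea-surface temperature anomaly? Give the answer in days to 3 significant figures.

123 days

Areal heat capacity C = 3.36×10^8 J/(m²·K) (given).
Relaxation time τ = C / λ = 3.36×10^8 / 31.6 = 1.06×10^7 s.
In days: 1.06×10^7 s / (86400 s/day) = 123 days.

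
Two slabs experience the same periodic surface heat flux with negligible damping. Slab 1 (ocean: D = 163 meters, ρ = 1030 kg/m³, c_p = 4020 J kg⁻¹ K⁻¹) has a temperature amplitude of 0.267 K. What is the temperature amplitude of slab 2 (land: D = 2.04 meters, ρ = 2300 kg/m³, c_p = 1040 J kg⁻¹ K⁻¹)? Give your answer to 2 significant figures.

37 K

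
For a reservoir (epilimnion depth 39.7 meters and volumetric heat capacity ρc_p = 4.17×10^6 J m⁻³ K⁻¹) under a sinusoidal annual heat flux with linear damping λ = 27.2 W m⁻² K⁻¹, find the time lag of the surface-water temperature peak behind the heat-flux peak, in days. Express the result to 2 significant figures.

51 days

Areal heat capacity C = ρc_p × D = 4.17×10^6 × 39.7 = 1.66×10^8 J m⁻² K⁻¹.
ω = 2π / 3.15×10^7 s = 1.99×10^-7 s⁻¹.
Phase lag φ = arctan(Cω/λ) = arctan(33.0/27.2) = 0.881 rad.
Time lag = φ / ω = 0.881 / 1.99×10^-7 = 4.42×10^6 s = 51.2 days.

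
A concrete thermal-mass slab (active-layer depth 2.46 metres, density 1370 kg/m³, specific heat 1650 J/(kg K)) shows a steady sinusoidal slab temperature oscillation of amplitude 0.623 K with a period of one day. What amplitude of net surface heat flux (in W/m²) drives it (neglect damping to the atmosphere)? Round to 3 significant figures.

252

Areal heat capacity C = ρ c_p D = 1370 × 1650 × 2.46 = 5.56×10^6 J/(m²·K).
ω = 2π / 86400 s = 7.27×10^-5 s⁻¹.
Cω = 5.56×10^6 × 7.27×10^-5 = 404 W/(m²·K).
F₀ = A × Cω = 0.623 × 404 = 252 W/m².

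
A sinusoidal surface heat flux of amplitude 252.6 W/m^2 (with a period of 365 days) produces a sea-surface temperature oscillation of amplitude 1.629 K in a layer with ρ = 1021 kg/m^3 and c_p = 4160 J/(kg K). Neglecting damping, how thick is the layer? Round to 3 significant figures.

183 m

ω = 2π / 3.15×10^7 s = 1.99×10^-7 s⁻¹.
Required C = F₀ / (A ω) = 252.6 / (1.629 × 1.99×10^-7) = 7.78×10^8 J/(m²·K).
D = C / (ρ c_p) = 7.78×10^8 / (1021 × 4160) = 183 m.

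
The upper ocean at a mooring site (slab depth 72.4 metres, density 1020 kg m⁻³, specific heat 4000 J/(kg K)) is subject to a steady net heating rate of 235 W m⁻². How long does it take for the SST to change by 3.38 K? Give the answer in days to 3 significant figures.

49.2 days

Areal heat capacity C = ρ c_p D = 1020 × 4000 × 72.4 = 2.95×10^8 J/(m²·K).
Time required: Δt = C ΔT / F = 2.95×10^8 × 3.38 / 235 = 4.25×10^6 s.
In days: 4.25×10^6 s / (86400 s/day) = 49.2 days.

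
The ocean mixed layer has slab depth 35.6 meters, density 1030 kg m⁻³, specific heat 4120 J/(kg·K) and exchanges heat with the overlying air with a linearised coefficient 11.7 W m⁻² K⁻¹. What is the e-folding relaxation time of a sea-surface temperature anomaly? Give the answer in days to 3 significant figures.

Areal heat capacity C = ρ c_p D = 1030 × 4120 × 35.6 = 1.51×10^8 J/(m²·K).
Relaxation time τ = C / λ = 1.51×10^8 / 11.7 = 1.29×10^7 s.
In days: 1.29×10^7 s / (86400 s/day) = 149 days.

149 days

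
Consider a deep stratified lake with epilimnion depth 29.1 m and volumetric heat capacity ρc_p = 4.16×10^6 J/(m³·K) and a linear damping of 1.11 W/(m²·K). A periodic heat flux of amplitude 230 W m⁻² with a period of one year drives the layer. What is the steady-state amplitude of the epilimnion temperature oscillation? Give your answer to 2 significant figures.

Areal heat capacity C = ρc_p × D = 4.16×10^6 × 29.1 = 1.21×10^8 J/(m²·K).
Angular frequency ω = 2π / T = 2π / 3.15×10^7 s = 1.99×10^-7 s⁻¹.
√((Cω)² + λ²) = √((24.1)² + 1.11²) = 24.1 W/(m²·K).
Amplitude A = F₀ / √((Cω)²+λ²) = 230 / 24.1 = 9.53 K.

9.5 K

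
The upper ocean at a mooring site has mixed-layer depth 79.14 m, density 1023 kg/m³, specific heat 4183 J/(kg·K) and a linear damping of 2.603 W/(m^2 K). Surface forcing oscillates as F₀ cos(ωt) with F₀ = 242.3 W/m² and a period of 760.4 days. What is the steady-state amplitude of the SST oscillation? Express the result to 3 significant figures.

7.46 K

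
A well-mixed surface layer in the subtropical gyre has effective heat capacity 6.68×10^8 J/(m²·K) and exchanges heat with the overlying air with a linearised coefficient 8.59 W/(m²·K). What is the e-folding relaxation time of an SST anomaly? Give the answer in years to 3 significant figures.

Areal heat capacity C = 6.68×10^8 J/(m²·K) (given).
Relaxation time τ = C / λ = 6.68×10^8 / 8.59 = 7.78×10^7 s.
In years: 7.78×10^7 s / (3.156×10^7 s/year) = 2.46 years.

2.46 years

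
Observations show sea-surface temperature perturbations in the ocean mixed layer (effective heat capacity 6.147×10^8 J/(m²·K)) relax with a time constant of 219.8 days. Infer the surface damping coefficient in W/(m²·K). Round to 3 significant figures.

32.4

Areal heat capacity C = 6.147×10^8 J/(m²·K) (given).
τ = 219.8 days = 1.90×10^7 s.
λ = C / τ = 6.15×10^8 / 1.90×10^7 = 32.4 W/(m²·K).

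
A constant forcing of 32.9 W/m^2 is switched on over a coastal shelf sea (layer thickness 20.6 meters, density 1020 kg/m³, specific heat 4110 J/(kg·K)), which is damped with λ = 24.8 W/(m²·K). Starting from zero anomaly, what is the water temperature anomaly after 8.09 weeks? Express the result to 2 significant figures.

Areal heat capacity C = ρ c_p D = 1020 × 4110 × 20.6 = 8.64×10^7 J/(m^2 K).
τ = C / λ = 8.64×10^7 / 24.8 = 3.48×10^6 s.
Equilibrium anomaly ΔT_eq = F / λ = 32.9 / 24.8 = 1.33 K.
t = 8.09 weeks = 4.89×10^6 s, so t/τ = 1.41.
ΔT(t) = ΔT_eq (1 − e^(−t/τ)) = 1.33 × (1 − e^−1.41) = 1.00 K.

1.0 K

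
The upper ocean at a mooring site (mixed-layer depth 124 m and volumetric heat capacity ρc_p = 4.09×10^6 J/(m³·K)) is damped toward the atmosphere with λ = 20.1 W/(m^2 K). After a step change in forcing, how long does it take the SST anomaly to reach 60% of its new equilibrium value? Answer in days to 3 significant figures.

Areal heat capacity C = ρc_p × D = 4.09×10^6 × 124 = 5.07×10^8 J m⁻² K⁻¹.
τ = C / λ = 5.07×10^8 / 20.1 = 2.52×10^7 s.
Fraction reached: 1 − e^(−t/τ) = 0.60 ⇒ t = −τ ln(1 − 0.60) = τ × 0.916.
t = 2.31×10^7 s = 268 days.

268 days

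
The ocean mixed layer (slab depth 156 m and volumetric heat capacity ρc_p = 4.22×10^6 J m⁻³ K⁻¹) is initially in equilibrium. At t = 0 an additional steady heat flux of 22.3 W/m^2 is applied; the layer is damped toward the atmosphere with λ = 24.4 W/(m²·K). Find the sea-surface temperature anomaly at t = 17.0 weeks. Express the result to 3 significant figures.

Areal heat capacity C = ρc_p × D = 4.22×10^6 × 156 = 6.58×10^8 J m⁻² K⁻¹.
τ = C / λ = 6.58×10^8 / 24.4 = 2.70×10^7 s.
Equilibrium anomaly ΔT_eq = F / λ = 22.3 / 24.4 = 0.914 K.
t = 17.0 weeks = 1.03×10^7 s, so t/τ = 0.381.
ΔT(t) = ΔT_eq (1 − e^(−t/τ)) = 0.914 × (1 − e^−0.381) = 0.290 K.

0.290 K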